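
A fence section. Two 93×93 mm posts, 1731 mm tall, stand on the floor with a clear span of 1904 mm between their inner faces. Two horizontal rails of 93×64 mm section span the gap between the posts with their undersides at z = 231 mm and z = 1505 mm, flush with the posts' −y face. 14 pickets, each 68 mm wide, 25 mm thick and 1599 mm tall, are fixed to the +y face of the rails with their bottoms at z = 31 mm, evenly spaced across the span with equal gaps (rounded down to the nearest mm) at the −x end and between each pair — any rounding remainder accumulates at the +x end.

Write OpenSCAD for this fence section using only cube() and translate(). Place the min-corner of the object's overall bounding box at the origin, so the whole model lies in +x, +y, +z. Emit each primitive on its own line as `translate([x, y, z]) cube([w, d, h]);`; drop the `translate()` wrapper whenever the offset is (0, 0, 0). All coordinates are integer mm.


cube([93, 93, 1731]);
translate([1997, 0, 0]) cube([93, 93, 1731]);
translate([93, 0, 231]) cube([1904, 93, 64]);
translate([93, 0, 1505]) cube([1904, 93, 64]);
translate([156, 93, 31]) cube([68, 25, 1599]);
translate([287, 93, 31]) cube([68, 25, 1599]);
translate([418, 93, 31]) cube([68, 25, 1599]);
translate([549, 93, 31]) cube([68, 25, 1599]);
translate([680, 93, 31]) cube([68, 25, 1599]);
translate([811, 93, 31]) cube([68, 25, 1599]);
translate([942, 93, 31]) cube([68, 25, 1599]);
translate([1073, 93, 31]) cube([68, 25, 1599]);
translate([1204, 93, 31]) cube([68, 25, 1599]);
translate([1335, 93, 31]) cube([68, 25, 1599]);
translate([1466, 93, 31]) cube([68, 25, 1599]);
translate([1597, 93, 31]) cube([68, 25, 1599]);
translate([1728, 93, 31]) cube([68, 25, 1599]);
translate([1859, 93, 31]) cube([68, 25, 1599]);


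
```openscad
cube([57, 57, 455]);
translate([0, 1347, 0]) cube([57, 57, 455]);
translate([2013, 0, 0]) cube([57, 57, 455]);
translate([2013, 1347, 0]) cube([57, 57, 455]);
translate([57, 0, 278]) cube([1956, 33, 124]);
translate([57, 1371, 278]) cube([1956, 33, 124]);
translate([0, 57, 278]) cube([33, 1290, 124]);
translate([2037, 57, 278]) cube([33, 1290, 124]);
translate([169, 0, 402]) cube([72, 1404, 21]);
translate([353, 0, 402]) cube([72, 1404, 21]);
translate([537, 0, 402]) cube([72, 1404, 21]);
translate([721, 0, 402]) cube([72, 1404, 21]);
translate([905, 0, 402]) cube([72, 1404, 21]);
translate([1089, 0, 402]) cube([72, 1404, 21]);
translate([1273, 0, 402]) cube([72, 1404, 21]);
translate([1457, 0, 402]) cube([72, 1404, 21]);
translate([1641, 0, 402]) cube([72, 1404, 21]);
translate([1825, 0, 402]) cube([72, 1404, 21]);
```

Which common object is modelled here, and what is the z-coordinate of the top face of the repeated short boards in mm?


A bed frame. The slat-top height is 423 mm.

Four posts, four rails, and a row of slats — a bed frame. Slats sit on the rails at z = 278 + 124 = 402; with slat thickness 21, the top is 423 mm.


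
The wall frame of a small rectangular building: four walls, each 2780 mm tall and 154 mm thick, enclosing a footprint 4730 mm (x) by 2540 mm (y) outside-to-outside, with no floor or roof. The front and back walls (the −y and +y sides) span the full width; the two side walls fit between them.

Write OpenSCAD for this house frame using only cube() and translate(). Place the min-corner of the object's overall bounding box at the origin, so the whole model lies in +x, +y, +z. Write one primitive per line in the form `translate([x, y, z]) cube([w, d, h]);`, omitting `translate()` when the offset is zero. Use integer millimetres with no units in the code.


cube([4730, 154, 2780]);
translate([0, 2386, 0]) cube([4730, 154, 2780]);
translate([0, 154, 0]) cube([154, 2232, 2780]);
translate([4576, 154, 0]) cube([154, 2232, 2780]);


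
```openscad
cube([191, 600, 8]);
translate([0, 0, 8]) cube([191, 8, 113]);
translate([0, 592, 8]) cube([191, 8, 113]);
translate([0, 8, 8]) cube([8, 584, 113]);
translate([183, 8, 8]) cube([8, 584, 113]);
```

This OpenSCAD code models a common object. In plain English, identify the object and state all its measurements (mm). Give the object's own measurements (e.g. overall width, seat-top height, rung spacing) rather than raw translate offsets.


An open-topped rectangular box: outside dimensions 191×600×121 mm, with a uniform wall and base thickness of 8 mm. The base is a full 191×600 slab on the floor; four walls sit on top of the base. The front and back walls (the −y and +y sides) span the full width; the two side walls fit between them.


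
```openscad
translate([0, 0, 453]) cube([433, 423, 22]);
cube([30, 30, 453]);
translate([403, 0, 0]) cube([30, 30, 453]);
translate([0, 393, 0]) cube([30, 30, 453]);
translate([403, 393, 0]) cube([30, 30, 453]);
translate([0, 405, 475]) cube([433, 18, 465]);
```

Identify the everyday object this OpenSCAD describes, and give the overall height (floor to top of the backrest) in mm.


A chair. The overall height is 940 mm.

A slab on four corner posts with a tall panel at the back — a chair. The seat slab sits at z = 453 with thickness 22, and the 465 mm backrest starts at the seat top, so the overall height is 453 + 22 + 465 = 940 mm.


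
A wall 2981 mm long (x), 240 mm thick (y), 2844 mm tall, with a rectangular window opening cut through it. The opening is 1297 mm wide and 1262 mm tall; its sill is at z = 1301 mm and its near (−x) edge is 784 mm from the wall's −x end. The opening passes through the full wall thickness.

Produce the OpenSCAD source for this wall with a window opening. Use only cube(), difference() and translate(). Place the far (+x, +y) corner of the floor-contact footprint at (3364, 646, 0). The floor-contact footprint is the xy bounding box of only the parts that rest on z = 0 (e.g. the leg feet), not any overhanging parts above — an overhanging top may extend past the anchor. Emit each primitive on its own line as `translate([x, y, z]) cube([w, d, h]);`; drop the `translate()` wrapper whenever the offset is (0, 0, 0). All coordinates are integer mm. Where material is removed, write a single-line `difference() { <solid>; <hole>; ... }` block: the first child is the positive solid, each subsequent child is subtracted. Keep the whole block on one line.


difference() { translate([383, 406, 0]) cube([2981, 240, 2844]); translate([1167, 406, 1301]) cube([1297, 240, 1262]); }


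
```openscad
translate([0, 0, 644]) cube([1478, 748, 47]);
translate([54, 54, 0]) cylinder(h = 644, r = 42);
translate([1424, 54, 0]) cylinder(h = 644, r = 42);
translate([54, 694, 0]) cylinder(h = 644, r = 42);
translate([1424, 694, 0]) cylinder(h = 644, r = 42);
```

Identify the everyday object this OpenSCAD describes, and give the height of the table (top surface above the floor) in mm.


A table. The table height is 691 mm.

A 1478×748×47 slab sits at z = 644 on four Ø84 mm round legs — a table. The top surface is at 644 + 47 = 691 mm.


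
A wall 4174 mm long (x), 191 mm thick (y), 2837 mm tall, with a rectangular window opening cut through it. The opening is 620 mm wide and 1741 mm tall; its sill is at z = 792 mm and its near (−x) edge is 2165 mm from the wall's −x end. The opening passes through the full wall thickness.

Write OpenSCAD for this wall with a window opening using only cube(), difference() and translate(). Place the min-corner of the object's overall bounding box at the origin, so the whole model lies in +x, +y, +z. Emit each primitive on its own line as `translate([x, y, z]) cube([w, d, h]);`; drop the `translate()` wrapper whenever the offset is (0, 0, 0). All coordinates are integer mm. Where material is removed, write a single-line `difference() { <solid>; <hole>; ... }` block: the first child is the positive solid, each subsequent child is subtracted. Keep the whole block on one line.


difference() { cube([4174, 191, 2837]); translate([2165, 0, 792]) cube([620, 191, 1741]); }


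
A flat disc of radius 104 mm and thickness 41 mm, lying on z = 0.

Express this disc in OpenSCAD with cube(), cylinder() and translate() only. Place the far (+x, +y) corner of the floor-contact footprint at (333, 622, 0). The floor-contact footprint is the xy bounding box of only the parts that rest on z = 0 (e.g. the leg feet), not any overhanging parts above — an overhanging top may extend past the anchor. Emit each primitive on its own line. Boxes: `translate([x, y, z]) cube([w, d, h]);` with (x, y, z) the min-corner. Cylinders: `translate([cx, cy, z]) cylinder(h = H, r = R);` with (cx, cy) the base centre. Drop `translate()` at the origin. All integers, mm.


translate([229, 518, 0]) cylinder(h = 41, r = 104);


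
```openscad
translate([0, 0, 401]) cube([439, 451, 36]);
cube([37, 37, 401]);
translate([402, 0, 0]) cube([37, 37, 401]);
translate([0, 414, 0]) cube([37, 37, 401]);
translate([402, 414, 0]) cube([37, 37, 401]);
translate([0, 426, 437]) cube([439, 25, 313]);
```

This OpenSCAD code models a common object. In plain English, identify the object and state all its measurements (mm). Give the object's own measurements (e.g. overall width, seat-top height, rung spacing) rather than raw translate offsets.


A chair. The seat is a 439×451×36 mm slab with its top at z = 437 mm, on four 37×37 mm corner legs (flush with the seat edges, standing on z = 0). A flat backrest 25 mm thick, 313 mm tall, spans the full seat width and rises from the seat top along its +y edge, rear face flush with the rear of the seat.


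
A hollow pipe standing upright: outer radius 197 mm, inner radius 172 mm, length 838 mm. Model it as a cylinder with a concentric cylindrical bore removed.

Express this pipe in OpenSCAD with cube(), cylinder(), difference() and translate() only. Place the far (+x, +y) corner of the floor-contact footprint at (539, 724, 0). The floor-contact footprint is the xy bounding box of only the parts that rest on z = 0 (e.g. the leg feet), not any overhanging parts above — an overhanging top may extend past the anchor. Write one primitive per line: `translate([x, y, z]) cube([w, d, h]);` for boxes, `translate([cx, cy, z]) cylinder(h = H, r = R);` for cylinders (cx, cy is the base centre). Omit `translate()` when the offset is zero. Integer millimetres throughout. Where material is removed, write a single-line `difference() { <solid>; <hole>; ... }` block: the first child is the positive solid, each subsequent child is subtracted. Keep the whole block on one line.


difference() { translate([342, 527, 0]) cylinder(h = 838, r = 197); translate([342, 527, 0]) cylinder(h = 838, r = 172); }


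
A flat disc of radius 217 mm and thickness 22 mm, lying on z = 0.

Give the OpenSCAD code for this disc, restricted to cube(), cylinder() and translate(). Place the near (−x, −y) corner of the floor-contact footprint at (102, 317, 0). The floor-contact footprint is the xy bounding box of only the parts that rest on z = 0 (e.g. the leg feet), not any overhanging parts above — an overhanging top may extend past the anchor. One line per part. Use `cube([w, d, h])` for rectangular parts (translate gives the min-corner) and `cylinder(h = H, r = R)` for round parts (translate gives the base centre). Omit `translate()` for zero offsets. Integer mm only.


translate([319, 534, 0]) cylinder(h = 22, r = 217);


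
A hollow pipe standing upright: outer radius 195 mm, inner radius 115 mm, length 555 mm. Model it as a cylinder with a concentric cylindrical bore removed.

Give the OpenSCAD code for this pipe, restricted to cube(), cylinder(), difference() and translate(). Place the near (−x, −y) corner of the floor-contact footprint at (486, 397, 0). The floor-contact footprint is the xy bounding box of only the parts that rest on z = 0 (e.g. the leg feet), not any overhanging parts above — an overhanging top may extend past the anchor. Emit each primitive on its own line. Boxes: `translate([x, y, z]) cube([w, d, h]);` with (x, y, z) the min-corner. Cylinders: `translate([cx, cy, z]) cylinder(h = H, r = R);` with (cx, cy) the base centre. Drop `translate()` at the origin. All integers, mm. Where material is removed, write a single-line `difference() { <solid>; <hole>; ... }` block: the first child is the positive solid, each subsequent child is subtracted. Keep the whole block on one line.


difference() { translate([681, 592, 0]) cylinder(h = 555, r = 195); translate([681, 592, 0]) cylinder(h = 555, r = 115); }


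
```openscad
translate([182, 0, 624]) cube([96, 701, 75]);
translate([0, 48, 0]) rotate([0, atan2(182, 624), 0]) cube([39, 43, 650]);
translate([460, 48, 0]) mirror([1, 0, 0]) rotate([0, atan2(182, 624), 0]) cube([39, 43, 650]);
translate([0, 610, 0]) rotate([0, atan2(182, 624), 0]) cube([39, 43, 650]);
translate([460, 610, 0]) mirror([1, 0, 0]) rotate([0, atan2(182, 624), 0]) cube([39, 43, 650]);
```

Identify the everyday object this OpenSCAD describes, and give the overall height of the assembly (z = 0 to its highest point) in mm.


A sawhorse. The overall height is 699 mm.

A beam across two mirrored pairs of raked legs — a sawhorse. The beam's underside is at z = 624 (matching the legs' vertical rise in atan2(182, 624)) and the beam is 75 mm tall, so its top is at 624 + 75 = 699 mm. The raked legs top out at the beam's underside, so that is the highest point.


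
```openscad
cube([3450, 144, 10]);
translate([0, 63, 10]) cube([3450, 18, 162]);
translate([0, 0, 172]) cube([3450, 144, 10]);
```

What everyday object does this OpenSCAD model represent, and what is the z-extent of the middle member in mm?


An I-beam. The web height is 162 mm.

Two wide flanges with a thin centred web — an I-beam. Overall 182 mm minus two 10 mm flanges gives a web of 182 − 2·10 = 162 mm.


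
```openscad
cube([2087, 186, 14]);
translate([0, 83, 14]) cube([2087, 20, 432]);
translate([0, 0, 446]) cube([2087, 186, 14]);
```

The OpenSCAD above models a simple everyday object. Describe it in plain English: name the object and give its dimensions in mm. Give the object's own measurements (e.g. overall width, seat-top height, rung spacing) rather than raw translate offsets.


An I-beam lying along x, 2087 mm long. Overall section height 460 mm. Two flanges 186 mm wide (y) and 14 mm thick, one on the floor and one at the top; a web 20 mm thick runs between them, centred on the flange width.


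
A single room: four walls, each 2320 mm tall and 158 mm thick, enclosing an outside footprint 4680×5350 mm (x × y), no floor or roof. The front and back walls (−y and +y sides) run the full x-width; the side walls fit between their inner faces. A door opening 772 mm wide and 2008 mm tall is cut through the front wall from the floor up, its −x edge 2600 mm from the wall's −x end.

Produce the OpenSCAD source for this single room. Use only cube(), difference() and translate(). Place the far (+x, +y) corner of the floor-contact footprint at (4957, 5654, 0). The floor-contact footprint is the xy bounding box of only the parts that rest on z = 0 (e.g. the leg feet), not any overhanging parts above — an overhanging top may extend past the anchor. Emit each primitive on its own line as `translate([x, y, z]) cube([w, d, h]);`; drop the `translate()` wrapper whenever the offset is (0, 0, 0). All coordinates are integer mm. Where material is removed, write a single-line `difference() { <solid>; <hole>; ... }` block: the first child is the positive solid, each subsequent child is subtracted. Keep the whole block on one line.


difference() { translate([277, 304, 0]) cube([4680, 158, 2320]); translate([2877, 304, 0]) cube([772, 158, 2008]); }
translate([277, 5496, 0]) cube([4680, 158, 2320]);
translate([277, 462, 0]) cube([158, 5034, 2320]);
translate([4799, 462, 0]) cube([158, 5034, 2320]);


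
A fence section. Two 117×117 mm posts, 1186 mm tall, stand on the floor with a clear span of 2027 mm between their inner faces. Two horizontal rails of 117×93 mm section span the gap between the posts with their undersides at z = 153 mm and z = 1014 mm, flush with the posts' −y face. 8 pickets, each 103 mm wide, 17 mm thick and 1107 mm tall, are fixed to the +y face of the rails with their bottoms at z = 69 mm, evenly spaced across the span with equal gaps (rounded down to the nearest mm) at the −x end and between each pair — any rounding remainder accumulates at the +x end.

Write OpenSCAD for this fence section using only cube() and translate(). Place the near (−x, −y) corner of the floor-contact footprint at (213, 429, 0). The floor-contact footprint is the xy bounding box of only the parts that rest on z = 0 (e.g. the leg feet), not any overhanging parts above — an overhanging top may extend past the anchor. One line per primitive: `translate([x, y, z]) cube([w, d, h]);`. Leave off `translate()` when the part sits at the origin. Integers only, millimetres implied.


translate([213, 429, 0]) cube([117, 117, 1186]);
translate([2357, 429, 0]) cube([117, 117, 1186]);
translate([330, 429, 153]) cube([2027, 117, 93]);
translate([330, 429, 1014]) cube([2027, 117, 93]);
translate([463, 546, 69]) cube([103, 17, 1107]);
translate([699, 546, 69]) cube([103, 17, 1107]);
translate([935, 546, 69]) cube([103, 17, 1107]);
translate([1171, 546, 69]) cube([103, 17, 1107]);
translate([1407, 546, 69]) cube([103, 17, 1107]);
translate([1643, 546, 69]) cube([103, 17, 1107]);
translate([1879, 546, 69]) cube([103, 17, 1107]);
translate([2115, 546, 69]) cube([103, 17, 1107]);


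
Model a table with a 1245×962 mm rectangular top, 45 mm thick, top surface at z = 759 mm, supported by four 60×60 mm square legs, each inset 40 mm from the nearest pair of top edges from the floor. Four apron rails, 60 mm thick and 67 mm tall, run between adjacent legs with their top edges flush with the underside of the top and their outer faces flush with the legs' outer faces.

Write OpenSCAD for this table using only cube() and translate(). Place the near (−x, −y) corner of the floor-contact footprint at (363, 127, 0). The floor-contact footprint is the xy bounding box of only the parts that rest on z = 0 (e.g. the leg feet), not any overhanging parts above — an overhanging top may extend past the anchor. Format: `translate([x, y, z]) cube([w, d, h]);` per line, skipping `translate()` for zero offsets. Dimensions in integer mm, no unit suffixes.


translate([323, 87, 714]) cube([1245, 962, 45]);
translate([363, 127, 0]) cube([60, 60, 714]);
translate([1468, 127, 0]) cube([60, 60, 714]);
translate([363, 949, 0]) cube([60, 60, 714]);
translate([1468, 949, 0]) cube([60, 60, 714]);
translate([423, 127, 647]) cube([1045, 60, 67]);
translate([423, 949, 647]) cube([1045, 60, 67]);
translate([363, 187, 647]) cube([60, 762, 67]);
translate([1468, 187, 647]) cube([60, 762, 67]);


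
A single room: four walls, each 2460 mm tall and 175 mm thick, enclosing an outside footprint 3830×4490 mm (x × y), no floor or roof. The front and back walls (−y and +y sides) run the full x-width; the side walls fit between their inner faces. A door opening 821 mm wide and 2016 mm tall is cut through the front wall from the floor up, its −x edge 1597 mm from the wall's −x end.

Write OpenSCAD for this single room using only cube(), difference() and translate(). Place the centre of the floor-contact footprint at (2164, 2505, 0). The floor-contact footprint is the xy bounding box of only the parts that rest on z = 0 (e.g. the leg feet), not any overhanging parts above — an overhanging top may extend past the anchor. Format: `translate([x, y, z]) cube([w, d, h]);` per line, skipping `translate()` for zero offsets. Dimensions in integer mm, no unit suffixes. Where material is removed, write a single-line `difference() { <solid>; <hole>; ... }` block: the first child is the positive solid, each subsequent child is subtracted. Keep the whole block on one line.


difference() { translate([249, 260, 0]) cube([3830, 175, 2460]); translate([1846, 260, 0]) cube([821, 175, 2016]); }
translate([249, 4575, 0]) cube([3830, 175, 2460]);
translate([249, 435, 0]) cube([175, 4140, 2460]);
translate([3904, 435, 0]) cube([175, 4140, 2460]);


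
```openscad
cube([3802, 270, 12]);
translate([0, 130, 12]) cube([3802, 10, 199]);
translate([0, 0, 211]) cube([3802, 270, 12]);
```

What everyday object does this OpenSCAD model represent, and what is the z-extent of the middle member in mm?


An I-beam. The web height is 199 mm.

Two wide flanges with a thin centred web — an I-beam. Overall 223 mm minus two 12 mm flanges gives a web of 223 − 2·12 = 199 mm.


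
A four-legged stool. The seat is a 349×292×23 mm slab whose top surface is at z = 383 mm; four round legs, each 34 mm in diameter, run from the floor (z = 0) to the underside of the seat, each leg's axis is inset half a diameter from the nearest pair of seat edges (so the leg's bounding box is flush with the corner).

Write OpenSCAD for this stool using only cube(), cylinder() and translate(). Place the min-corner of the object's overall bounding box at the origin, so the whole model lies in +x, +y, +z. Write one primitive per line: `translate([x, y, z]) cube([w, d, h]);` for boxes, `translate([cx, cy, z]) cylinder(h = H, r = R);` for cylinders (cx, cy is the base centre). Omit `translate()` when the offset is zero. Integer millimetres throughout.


translate([0, 0, 360]) cube([349, 292, 23]);
translate([17, 17, 0]) cylinder(h = 360, r = 17);
translate([332, 17, 0]) cylinder(h = 360, r = 17);
translate([17, 275, 0]) cylinder(h = 360, r = 17);
translate([332, 275, 0]) cylinder(h = 360, r = 17);


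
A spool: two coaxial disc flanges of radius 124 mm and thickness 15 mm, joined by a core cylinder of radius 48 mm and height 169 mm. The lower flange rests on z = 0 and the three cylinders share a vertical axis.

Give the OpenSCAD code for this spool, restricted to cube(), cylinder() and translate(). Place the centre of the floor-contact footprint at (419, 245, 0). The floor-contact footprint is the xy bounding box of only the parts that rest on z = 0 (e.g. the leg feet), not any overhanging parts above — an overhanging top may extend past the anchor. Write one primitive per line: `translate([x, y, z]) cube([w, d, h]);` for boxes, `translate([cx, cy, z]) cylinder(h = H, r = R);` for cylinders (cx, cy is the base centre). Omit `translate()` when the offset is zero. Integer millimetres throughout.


translate([419, 245, 0]) cylinder(h = 15, r = 124);
translate([419, 245, 15]) cylinder(h = 169, r = 48);
translate([419, 245, 184]) cylinder(h = 15, r = 124);


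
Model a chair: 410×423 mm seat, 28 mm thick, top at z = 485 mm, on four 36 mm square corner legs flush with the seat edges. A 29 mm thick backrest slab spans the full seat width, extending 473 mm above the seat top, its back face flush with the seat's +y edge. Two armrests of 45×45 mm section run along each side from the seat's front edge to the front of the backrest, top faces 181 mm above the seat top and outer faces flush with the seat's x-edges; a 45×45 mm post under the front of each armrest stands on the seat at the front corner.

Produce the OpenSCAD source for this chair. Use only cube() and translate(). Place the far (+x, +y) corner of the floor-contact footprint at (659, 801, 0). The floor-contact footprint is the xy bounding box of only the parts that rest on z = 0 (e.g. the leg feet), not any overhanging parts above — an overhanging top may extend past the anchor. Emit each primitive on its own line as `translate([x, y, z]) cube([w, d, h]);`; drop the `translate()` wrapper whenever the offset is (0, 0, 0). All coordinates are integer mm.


// leg_h = 485 - 28 = 457
// arm post h = 181 - 45 = 136
translate([249, 378, 457]) cube([410, 423, 28]);
translate([249, 378, 0]) cube([36, 36, 457]);
translate([623, 378, 0]) cube([36, 36, 457]);
translate([249, 765, 0]) cube([36, 36, 457]);
translate([623, 765, 0]) cube([36, 36, 457]);
translate([249, 772, 485]) cube([410, 29, 473]);
translate([249, 378, 621]) cube([45, 394, 45]);
translate([614, 378, 621]) cube([45, 394, 45]);
translate([249, 378, 485]) cube([45, 45, 136]);
translate([614, 378, 485]) cube([45, 45, 136]);


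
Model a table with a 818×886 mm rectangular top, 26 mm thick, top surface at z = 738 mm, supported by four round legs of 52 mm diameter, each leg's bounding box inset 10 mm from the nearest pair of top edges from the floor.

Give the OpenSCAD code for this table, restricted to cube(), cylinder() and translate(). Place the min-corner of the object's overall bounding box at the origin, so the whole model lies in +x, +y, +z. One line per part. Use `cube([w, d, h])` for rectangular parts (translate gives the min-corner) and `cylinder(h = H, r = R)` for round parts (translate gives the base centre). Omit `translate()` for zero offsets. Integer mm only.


translate([0, 0, 712]) cube([818, 886, 26]);
translate([36, 36, 0]) cylinder(h = 712, r = 26);
translate([782, 36, 0]) cylinder(h = 712, r = 26);
translate([36, 850, 0]) cylinder(h = 712, r = 26);
translate([782, 850, 0]) cylinder(h = 712, r = 26);


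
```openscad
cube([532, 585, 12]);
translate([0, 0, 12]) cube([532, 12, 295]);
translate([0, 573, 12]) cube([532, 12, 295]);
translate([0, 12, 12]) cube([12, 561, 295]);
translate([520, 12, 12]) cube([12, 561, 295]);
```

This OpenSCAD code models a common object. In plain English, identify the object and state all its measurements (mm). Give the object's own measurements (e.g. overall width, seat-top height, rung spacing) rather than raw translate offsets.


An open-topped rectangular box: outside dimensions 532×585×307 mm, with a uniform wall and base thickness of 12 mm. The base is a full 532×585 slab on the floor; four walls sit on top of the base. The front and back walls (the −y and +y sides) span the full width; the two side walls fit between them.


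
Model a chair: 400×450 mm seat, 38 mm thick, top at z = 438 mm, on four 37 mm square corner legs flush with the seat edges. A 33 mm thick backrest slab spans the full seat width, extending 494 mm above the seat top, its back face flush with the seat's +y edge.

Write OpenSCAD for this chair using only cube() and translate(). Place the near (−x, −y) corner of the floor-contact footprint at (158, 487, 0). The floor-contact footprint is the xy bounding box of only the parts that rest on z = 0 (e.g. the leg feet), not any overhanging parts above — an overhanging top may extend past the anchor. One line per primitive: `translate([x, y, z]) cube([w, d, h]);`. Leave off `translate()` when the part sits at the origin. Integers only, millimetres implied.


translate([158, 487, 400]) cube([400, 450, 38]);
translate([158, 487, 0]) cube([37, 37, 400]);
translate([521, 487, 0]) cube([37, 37, 400]);
translate([158, 900, 0]) cube([37, 37, 400]);
translate([521, 900, 0]) cube([37, 37, 400]);
translate([158, 904, 438]) cube([400, 33, 494]);


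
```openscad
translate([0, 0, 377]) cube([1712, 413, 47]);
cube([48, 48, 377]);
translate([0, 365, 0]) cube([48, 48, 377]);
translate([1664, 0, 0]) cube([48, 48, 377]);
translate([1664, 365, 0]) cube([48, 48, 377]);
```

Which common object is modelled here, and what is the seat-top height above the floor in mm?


A bench. The seat-top height is 424 mm.

A long slab on four corner posts — a bench. The slab sits at z = 377 with thickness 47, so the top is 377 + 47 = 424 mm.


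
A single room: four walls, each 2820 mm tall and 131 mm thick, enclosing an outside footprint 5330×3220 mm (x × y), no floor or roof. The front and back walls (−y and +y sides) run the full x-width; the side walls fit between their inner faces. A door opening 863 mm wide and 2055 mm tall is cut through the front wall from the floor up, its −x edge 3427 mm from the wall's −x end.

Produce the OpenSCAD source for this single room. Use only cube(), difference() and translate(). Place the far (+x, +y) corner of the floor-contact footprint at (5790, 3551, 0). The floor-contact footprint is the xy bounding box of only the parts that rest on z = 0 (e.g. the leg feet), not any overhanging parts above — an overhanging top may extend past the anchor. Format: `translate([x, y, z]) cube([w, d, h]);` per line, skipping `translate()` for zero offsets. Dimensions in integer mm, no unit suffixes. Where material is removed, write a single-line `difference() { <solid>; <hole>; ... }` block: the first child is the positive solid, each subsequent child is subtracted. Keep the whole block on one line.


difference() { translate([460, 331, 0]) cube([5330, 131, 2820]); translate([3887, 331, 0]) cube([863, 131, 2055]); }
translate([460, 3420, 0]) cube([5330, 131, 2820]);
translate([460, 462, 0]) cube([131, 2958, 2820]);
translate([5659, 462, 0]) cube([131, 2958, 2820]);


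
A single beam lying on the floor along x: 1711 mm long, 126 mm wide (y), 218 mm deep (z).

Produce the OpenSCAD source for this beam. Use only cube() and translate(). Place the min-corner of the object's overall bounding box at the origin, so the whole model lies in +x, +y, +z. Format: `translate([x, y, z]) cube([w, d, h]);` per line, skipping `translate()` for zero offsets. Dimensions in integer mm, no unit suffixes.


cube([1711, 126, 218]);


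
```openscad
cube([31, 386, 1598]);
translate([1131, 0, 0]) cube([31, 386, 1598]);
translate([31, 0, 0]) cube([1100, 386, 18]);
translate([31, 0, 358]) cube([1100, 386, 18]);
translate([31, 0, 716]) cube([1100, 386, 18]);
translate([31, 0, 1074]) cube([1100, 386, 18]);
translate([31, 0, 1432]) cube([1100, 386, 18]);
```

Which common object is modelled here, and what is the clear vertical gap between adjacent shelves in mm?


A bookshelf. The clear shelf gap is 340 mm.

Two tall side panels with 5 horizontal boards between them — a bookshelf. The first two shelf undersides are at z = 0 and z = 358; with shelf thickness 18, the clear gap is 358 − 0 − 18 = 340 mm.


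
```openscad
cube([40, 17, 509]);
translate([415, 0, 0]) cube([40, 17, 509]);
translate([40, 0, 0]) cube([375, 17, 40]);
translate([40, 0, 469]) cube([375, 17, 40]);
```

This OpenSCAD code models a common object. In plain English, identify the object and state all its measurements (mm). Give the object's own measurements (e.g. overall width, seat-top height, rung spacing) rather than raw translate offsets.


A rectangular picture frame lying in the x–z plane (depth along y). The opening is 375 mm wide (x) by 429 mm tall (z), surrounded by a border 40 mm wide on all four sides. The frame is 17 mm deep and is made of two full-height vertical stiles with two horizontal rails fitted between them.


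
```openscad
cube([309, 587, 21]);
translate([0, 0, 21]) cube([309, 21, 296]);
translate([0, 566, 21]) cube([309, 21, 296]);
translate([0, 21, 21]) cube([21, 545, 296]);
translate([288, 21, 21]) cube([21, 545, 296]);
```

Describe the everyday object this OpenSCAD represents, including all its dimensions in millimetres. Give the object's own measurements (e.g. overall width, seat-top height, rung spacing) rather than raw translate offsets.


An open-topped rectangular box: outside dimensions 309×587×317 mm, with a uniform wall and base thickness of 21 mm. The base is a full 309×587 slab on the floor; four walls sit on top of the base. The front and back walls (the −y and +y sides) span the full width; the two side walls fit between them.


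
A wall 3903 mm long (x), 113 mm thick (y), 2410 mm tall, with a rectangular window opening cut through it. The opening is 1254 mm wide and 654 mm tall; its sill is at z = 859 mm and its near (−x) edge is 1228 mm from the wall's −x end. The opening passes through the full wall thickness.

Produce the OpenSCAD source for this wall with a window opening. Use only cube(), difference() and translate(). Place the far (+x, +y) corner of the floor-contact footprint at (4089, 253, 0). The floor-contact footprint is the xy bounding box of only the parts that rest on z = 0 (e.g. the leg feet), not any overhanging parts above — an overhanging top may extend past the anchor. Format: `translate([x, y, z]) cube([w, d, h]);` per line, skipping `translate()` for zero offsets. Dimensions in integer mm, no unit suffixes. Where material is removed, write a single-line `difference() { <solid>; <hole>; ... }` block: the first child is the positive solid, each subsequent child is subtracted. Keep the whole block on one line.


difference() { translate([186, 140, 0]) cube([3903, 113, 2410]); translate([1414, 140, 859]) cube([1254, 113, 654]); }


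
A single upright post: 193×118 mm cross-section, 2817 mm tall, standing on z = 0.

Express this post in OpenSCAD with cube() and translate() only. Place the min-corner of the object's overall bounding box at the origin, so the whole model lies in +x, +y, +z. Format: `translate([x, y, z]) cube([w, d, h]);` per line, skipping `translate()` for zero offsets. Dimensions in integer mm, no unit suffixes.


cube([193, 118, 2817]);


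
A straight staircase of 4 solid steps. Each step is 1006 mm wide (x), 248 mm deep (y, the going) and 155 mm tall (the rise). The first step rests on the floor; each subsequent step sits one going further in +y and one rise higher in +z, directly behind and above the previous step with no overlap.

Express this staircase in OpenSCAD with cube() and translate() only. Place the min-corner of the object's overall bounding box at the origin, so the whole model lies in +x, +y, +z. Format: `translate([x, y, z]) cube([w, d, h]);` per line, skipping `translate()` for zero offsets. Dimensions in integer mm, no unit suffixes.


cube([1006, 248, 155]);
translate([0, 248, 155]) cube([1006, 248, 155]);
translate([0, 496, 310]) cube([1006, 248, 155]);
translate([0, 744, 465]) cube([1006, 248, 155]);


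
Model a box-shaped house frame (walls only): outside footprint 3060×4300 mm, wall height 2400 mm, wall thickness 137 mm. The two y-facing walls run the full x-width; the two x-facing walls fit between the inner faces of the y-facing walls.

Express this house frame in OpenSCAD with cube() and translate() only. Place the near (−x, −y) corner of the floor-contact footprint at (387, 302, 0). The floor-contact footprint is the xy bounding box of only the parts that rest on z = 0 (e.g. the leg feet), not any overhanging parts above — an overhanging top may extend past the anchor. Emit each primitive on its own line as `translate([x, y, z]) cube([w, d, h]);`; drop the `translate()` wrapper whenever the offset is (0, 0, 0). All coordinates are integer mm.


translate([387, 302, 0]) cube([3060, 137, 2400]);
translate([387, 4465, 0]) cube([3060, 137, 2400]);
translate([387, 439, 0]) cube([137, 4026, 2400]);
translate([3310, 439, 0]) cube([137, 4026, 2400]);


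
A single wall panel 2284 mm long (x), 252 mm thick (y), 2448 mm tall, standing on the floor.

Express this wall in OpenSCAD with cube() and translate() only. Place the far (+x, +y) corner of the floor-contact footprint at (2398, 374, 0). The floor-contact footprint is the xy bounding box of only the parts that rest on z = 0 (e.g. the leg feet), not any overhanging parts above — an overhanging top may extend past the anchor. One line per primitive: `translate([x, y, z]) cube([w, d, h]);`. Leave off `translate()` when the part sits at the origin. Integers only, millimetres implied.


translate([114, 122, 0]) cube([2284, 252, 2448]);


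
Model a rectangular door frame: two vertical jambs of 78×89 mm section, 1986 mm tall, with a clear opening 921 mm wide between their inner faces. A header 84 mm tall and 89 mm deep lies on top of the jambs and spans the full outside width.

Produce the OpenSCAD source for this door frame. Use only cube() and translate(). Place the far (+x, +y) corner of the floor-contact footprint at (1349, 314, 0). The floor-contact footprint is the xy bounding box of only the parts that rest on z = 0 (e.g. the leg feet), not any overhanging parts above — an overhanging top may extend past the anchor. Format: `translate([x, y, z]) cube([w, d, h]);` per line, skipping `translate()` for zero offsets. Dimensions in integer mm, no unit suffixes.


translate([272, 225, 0]) cube([78, 89, 1986]);
translate([1271, 225, 0]) cube([78, 89, 1986]);
translate([272, 225, 1986]) cube([1077, 89, 84]);


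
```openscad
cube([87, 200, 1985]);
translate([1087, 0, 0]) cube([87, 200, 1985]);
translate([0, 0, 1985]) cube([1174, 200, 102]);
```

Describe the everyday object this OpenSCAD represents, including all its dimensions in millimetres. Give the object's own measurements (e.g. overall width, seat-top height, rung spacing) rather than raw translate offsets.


A door frame. The clear opening is 1000 mm wide and 1985 mm high. Two 87 mm wide jambs, 200 mm deep, stand either side of the opening from the floor to the top of the opening. A 102 mm thick head sits across the top of both jambs, spanning the full outside width of the frame.


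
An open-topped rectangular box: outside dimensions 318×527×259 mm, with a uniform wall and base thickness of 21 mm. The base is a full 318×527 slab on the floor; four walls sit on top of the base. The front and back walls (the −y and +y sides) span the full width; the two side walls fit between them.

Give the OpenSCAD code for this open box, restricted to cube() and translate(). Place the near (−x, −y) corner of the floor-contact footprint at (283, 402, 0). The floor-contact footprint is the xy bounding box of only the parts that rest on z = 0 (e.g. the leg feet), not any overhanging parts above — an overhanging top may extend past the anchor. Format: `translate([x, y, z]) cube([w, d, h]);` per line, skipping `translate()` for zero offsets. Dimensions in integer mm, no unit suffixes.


translate([283, 402, 0]) cube([318, 527, 21]);
translate([283, 402, 21]) cube([318, 21, 238]);
translate([283, 908, 21]) cube([318, 21, 238]);
translate([283, 423, 21]) cube([21, 485, 238]);
translate([580, 423, 21]) cube([21, 485, 238]);


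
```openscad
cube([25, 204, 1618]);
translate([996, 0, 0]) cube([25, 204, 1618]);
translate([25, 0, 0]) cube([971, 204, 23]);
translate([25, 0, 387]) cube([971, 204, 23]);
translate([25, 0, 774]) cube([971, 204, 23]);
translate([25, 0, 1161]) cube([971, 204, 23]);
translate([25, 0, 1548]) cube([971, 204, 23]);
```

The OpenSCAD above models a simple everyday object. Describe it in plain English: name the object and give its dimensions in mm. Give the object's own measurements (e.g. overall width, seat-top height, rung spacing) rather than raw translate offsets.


An open bookshelf. Two side panels, each 25 mm thick, 204 mm deep and 1618 mm tall, stand 1021 mm apart (outside-to-outside). Between them sit 5 shelves, each 23 mm thick and 204 mm deep, spanning the full gap between the sides. The bottom shelf rests on the floor (its underside at z = 0) and the clear gap between one shelf's top and the next shelf's underside is 364 mm.


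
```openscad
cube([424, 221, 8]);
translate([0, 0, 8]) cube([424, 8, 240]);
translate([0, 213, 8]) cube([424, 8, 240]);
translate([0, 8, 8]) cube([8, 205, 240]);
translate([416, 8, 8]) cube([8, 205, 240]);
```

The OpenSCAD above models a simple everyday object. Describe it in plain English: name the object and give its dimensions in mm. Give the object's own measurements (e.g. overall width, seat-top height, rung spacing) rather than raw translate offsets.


An open-topped rectangular box: outside dimensions 424×221×248 mm, with a uniform wall and base thickness of 8 mm. The base is a full 424×221 slab on the floor; four walls sit on top of the base. The front and back walls (the −y and +y sides) span the full width; the two side walls fit between them.


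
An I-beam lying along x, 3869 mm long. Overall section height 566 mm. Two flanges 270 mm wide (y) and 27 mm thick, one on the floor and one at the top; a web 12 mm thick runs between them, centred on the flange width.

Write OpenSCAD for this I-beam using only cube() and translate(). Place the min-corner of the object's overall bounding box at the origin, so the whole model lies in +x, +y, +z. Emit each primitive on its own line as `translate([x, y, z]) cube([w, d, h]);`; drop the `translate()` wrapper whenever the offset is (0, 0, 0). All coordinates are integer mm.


cube([3869, 270, 27]);
translate([0, 129, 27]) cube([3869, 12, 512]);
translate([0, 0, 539]) cube([3869, 270, 27]);


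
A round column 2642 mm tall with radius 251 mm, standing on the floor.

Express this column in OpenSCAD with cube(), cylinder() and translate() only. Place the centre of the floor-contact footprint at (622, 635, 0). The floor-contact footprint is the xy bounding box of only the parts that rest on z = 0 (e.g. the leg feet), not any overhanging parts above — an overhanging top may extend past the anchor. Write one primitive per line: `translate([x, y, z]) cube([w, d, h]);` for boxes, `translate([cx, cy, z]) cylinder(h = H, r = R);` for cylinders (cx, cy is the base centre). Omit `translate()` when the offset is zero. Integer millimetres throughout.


translate([622, 635, 0]) cylinder(h = 2642, r = 251);
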